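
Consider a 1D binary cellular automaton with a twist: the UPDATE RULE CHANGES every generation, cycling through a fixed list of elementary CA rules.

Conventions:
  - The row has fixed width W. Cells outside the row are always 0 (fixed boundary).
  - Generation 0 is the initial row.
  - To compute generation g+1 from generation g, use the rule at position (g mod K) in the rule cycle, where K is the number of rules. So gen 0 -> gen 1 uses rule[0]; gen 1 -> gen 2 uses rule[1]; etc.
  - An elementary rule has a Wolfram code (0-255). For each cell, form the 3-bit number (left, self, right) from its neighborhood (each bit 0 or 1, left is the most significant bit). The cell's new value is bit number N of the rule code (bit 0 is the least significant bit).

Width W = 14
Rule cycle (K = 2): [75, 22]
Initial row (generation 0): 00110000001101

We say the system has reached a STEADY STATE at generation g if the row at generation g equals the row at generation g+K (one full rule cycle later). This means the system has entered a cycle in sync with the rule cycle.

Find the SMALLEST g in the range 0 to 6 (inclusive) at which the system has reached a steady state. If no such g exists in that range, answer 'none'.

Gen 0: 00110000001101
Gen 1 (rule 75): 11110111111100
Gen 2 (rule 22): 00000000000010
Gen 3 (rule 75): 11111111111100
Gen 4 (rule 22): 00000000000010
Gen 5 (rule 75): 11111111111100
Gen 6 (rule 22): 00000000000010
Gen 7 (rule 75): 11111111111100
Gen 8 (rule 22): 00000000000010

Answer: 2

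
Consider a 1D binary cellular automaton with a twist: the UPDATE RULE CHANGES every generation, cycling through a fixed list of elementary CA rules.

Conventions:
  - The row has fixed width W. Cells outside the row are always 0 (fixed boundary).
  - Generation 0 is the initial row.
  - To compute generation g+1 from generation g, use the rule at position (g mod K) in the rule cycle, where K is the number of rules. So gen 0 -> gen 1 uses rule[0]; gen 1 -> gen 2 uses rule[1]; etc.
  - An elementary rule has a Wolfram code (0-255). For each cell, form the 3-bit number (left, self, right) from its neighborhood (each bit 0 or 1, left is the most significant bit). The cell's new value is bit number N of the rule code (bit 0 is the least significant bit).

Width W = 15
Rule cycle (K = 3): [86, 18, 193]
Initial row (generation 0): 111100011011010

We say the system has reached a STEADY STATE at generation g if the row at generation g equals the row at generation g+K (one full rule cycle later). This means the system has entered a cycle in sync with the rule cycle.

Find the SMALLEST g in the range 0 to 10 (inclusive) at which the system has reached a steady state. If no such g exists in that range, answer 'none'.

Answer: none

Derivation:
Gen 0: 111100011011010
Gen 1 (rule 86): 000110101001011
Gen 2 (rule 18): 001000000110000
Gen 3 (rule 193): 100011110010111
Gen 4 (rule 86): 110100011110001
Gen 5 (rule 18): 000010100001010
Gen 6 (rule 193): 111000001100000
Gen 7 (rule 86): 001100010110000
Gen 8 (rule 18): 010010100001000
Gen 9 (rule 193): 000000001100011
Gen 10 (rule 86): 000000010110101
Gen 11 (rule 18): 000000100000000
Gen 12 (rule 193): 111110001111111
Gen 13 (rule 86): 000011010000001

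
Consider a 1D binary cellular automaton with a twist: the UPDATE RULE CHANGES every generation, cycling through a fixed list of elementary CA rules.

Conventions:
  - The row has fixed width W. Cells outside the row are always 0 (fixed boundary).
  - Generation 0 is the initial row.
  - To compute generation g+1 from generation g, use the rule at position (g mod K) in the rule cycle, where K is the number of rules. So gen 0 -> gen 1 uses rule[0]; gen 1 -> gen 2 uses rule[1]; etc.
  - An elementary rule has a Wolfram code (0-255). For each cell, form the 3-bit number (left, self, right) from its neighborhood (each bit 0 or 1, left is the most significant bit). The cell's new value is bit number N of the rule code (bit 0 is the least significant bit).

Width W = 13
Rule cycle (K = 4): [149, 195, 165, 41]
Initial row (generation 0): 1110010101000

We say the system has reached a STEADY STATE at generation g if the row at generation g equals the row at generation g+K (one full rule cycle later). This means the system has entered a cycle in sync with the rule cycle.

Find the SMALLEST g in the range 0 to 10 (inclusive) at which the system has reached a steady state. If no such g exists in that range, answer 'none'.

Answer: none

Derivation:
Gen 0: 1110010101000
Gen 1 (rule 149): 0101010101111
Gen 2 (rule 195): 1000000000111
Gen 3 (rule 165): 1011111110010
Gen 4 (rule 41): 0110000000000
Gen 5 (rule 149): 0001111111111
Gen 6 (rule 195): 1110111111111
Gen 7 (rule 165): 0101011111110
Gen 8 (rule 41): 0010110000000
Gen 9 (rule 149): 1010001111111
Gen 10 (rule 195): 0000110111111
Gen 11 (rule 165): 1110001011110
Gen 12 (rule 41): 1000100110000
Gen 13 (rule 149): 1110110001111
Gen 14 (rule 195): 0110010110111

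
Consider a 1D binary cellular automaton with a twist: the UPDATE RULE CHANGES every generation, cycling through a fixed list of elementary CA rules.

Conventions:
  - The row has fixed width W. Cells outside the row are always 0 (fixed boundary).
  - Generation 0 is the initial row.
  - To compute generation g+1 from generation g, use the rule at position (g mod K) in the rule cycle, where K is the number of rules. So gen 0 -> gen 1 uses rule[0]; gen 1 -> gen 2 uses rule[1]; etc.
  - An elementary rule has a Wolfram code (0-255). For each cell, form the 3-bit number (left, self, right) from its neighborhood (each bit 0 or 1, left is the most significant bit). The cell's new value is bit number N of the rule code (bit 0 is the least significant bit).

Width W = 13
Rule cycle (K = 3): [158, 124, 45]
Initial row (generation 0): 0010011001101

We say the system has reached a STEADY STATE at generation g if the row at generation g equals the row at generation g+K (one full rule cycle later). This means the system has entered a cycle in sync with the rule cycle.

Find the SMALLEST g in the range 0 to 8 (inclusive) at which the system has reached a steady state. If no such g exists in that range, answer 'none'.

Answer: none

Derivation:
Gen 0: 0010011001101
Gen 1 (rule 158): 0111110111001
Gen 2 (rule 124): 0100011101101
Gen 3 (rule 45): 0101010011011
Gen 4 (rule 158): 1101011110010
Gen 5 (rule 124): 1111110011011
Gen 6 (rule 45): 1000000010110
Gen 7 (rule 158): 1100000110101
Gen 8 (rule 124): 1110000111111
Gen 9 (rule 45): 1000110100000
Gen 10 (rule 158): 1101100110000
Gen 11 (rule 124): 1111110111000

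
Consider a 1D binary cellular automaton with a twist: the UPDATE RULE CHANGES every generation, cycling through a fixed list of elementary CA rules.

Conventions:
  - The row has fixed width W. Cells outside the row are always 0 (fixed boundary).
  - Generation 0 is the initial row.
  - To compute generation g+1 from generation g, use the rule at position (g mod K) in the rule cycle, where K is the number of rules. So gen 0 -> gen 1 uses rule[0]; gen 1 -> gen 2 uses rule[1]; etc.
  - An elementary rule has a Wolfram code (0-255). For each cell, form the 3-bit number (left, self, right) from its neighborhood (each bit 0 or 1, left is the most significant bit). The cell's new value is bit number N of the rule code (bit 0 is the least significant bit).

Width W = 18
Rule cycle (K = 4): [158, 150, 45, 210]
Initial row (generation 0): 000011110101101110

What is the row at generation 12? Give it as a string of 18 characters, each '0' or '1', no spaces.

Gen 0: 000011110101101110
Gen 1 (rule 158): 000111100101001101
Gen 2 (rule 150): 001011011101110001
Gen 3 (rule 45): 101110110011000101
Gen 4 (rule 210): 000110011101101000
Gen 5 (rule 158): 001101111001001100
Gen 6 (rule 150): 010000110111110010
Gen 7 (rule 45): 010110101100000010
Gen 8 (rule 210): 100010000110000101
Gen 9 (rule 158): 110111001101001101
Gen 10 (rule 150): 000010110001110001
Gen 11 (rule 45): 111011100101000101
Gen 12 (rule 210): 011001111000101000

Answer: 011001111000101000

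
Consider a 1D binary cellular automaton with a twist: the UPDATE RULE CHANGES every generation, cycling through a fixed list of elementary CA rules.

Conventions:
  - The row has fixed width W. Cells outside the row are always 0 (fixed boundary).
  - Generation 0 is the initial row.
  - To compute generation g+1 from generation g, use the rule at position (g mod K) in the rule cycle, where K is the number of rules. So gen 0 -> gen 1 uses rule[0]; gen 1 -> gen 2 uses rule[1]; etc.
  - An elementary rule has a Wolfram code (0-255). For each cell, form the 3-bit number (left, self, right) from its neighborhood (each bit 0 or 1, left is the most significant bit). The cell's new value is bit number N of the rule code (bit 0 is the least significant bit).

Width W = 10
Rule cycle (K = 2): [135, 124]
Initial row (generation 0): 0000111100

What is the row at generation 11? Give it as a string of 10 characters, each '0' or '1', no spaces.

Gen 0: 0000111100
Gen 1 (rule 135): 1111011001
Gen 2 (rule 124): 1001111101
Gen 3 (rule 135): 1010111001
Gen 4 (rule 124): 1111101101
Gen 5 (rule 135): 0111000001
Gen 6 (rule 124): 0101100001
Gen 7 (rule 135): 1100001111
Gen 8 (rule 124): 1110001001
Gen 9 (rule 135): 0100111011
Gen 10 (rule 124): 0110101111
Gen 11 (rule 135): 1000100110

Answer: 1000100110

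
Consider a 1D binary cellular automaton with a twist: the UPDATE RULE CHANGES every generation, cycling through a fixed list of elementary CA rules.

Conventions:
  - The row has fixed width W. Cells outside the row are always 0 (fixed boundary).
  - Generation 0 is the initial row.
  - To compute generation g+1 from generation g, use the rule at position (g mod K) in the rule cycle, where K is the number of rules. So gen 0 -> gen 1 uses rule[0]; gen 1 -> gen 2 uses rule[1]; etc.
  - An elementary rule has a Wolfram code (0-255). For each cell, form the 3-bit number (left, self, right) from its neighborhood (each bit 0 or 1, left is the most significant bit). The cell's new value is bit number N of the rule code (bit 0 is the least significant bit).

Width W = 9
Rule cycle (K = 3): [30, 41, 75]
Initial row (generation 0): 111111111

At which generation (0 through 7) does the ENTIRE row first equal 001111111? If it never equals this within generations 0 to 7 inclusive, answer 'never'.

Answer: 2

Derivation:
Gen 0: 111111111
Gen 1 (rule 30): 100000000
Gen 2 (rule 41): 001111111
Gen 3 (rule 75): 111000001
Gen 4 (rule 30): 100100011
Gen 5 (rule 41): 000001010
Gen 6 (rule 75): 111110000
Gen 7 (rule 30): 100001000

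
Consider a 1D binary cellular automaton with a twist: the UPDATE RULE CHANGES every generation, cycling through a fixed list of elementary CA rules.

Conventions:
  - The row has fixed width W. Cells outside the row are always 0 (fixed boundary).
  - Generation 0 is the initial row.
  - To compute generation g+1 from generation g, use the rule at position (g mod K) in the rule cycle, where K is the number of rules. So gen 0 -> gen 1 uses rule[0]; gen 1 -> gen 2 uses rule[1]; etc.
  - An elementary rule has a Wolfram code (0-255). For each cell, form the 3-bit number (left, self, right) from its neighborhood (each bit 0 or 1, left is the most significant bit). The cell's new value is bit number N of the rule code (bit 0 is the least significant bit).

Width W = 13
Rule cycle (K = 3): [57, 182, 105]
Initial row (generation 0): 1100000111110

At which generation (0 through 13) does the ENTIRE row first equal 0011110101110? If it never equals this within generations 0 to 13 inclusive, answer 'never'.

Answer: never

Derivation:
Gen 0: 1100000111110
Gen 1 (rule 57): 1011110100001
Gen 2 (rule 182): 1101101110011
Gen 3 (rule 105): 1111111010011
Gen 4 (rule 57): 1000000101010
Gen 5 (rule 182): 1100001111111
Gen 6 (rule 105): 1101101000001
Gen 7 (rule 57): 1011010111100
Gen 8 (rule 182): 1100111011010
Gen 9 (rule 105): 1100101111100
Gen 10 (rule 57): 1010011000011
Gen 11 (rule 182): 1111100100100
Gen 12 (rule 105): 1000100000001
Gen 13 (rule 57): 0110011111100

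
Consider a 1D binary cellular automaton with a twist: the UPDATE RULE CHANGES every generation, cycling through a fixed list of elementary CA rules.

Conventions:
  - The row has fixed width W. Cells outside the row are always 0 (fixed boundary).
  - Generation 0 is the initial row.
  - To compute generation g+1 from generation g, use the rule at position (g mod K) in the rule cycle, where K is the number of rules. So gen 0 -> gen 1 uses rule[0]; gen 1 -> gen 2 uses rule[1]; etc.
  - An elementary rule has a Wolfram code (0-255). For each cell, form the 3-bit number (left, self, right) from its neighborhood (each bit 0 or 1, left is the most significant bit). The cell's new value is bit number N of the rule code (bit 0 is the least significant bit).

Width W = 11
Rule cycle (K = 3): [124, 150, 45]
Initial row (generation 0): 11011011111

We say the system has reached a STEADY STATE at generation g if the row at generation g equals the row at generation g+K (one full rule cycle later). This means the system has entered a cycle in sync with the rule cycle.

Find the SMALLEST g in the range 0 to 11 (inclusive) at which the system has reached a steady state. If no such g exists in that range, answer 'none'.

Gen 0: 11011011111
Gen 1 (rule 124): 11111110001
Gen 2 (rule 150): 01111101011
Gen 3 (rule 45): 01000011110
Gen 4 (rule 124): 01100010011
Gen 5 (rule 150): 10010111100
Gen 6 (rule 45): 10011100001
Gen 7 (rule 124): 11010110001
Gen 8 (rule 150): 00010001011
Gen 9 (rule 45): 11010101110
Gen 10 (rule 124): 11111111011
Gen 11 (rule 150): 01111110000
Gen 12 (rule 45): 01000000111
Gen 13 (rule 124): 01100000101
Gen 14 (rule 150): 10010001101

Answer: none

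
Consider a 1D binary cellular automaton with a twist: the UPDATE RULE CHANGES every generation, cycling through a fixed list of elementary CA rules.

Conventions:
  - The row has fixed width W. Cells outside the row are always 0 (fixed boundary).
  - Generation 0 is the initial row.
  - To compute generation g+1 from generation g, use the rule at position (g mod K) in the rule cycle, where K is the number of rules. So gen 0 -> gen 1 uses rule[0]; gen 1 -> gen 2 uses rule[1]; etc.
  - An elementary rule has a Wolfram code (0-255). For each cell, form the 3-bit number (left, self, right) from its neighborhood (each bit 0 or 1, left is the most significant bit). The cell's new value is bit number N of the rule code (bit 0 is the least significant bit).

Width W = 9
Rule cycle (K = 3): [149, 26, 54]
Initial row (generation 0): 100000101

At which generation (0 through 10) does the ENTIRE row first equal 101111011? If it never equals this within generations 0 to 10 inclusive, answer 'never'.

Answer: never

Derivation:
Gen 0: 100000101
Gen 1 (rule 149): 111110101
Gen 2 (rule 26): 100000000
Gen 3 (rule 54): 110000000
Gen 4 (rule 149): 001111111
Gen 5 (rule 26): 011000000
Gen 6 (rule 54): 100100000
Gen 7 (rule 149): 110111111
Gen 8 (rule 26): 100100000
Gen 9 (rule 54): 111110000
Gen 10 (rule 149): 011101111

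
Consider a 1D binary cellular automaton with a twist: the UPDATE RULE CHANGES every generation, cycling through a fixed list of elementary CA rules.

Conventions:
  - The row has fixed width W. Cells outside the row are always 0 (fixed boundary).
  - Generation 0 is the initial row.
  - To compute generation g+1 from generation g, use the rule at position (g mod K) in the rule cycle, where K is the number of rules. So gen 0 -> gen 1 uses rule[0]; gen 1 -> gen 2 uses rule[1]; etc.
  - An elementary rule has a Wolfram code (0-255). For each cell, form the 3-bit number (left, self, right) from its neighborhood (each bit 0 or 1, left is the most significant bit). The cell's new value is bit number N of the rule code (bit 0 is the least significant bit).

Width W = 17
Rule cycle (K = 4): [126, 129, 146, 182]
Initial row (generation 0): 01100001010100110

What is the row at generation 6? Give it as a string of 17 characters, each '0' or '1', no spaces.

Gen 0: 01100001010100110
Gen 1 (rule 126): 11110011111111111
Gen 2 (rule 129): 01100001111111110
Gen 3 (rule 146): 10010010111111101
Gen 4 (rule 182): 11111111011111011
Gen 5 (rule 126): 10000001110001111
Gen 6 (rule 129): 00111100100100110

Answer: 00111100100100110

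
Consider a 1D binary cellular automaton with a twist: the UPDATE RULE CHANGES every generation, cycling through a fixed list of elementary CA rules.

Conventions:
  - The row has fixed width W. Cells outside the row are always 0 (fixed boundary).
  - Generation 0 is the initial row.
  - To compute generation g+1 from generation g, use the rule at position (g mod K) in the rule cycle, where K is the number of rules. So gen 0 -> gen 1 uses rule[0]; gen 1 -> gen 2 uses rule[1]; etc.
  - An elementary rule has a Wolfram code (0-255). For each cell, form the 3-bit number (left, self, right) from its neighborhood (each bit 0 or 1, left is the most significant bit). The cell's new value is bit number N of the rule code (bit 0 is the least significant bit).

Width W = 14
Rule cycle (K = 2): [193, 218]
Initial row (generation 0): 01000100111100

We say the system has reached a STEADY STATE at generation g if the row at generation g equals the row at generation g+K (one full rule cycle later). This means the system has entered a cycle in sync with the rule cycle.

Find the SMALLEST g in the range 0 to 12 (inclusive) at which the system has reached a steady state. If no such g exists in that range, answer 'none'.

Answer: 12

Derivation:
Gen 0: 01000100111100
Gen 1 (rule 193): 00010000011101
Gen 2 (rule 218): 00101000111100
Gen 3 (rule 193): 10000010011101
Gen 4 (rule 218): 01000101111100
Gen 5 (rule 193): 00010000111101
Gen 6 (rule 218): 00101001111100
Gen 7 (rule 193): 10000000111101
Gen 8 (rule 218): 01000001111100
Gen 9 (rule 193): 00011100111101
Gen 10 (rule 218): 00111111111100
Gen 11 (rule 193): 10011111111101
Gen 12 (rule 218): 01111111111100
Gen 13 (rule 193): 00111111111101
Gen 14 (rule 218): 01111111111100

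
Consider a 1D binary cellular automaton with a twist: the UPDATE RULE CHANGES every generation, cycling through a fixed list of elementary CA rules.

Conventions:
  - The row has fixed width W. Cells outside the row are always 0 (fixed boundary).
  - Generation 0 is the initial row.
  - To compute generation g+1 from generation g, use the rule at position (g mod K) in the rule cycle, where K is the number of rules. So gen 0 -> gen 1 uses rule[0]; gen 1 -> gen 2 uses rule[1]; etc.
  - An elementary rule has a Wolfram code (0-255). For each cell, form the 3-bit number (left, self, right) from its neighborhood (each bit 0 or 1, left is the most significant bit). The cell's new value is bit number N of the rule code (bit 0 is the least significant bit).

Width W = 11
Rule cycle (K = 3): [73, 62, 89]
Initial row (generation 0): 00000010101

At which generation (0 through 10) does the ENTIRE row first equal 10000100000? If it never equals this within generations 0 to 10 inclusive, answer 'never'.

Gen 0: 00000010101
Gen 1 (rule 73): 11111000000
Gen 2 (rule 62): 10000100000
Gen 3 (rule 89): 01110011111
Gen 4 (rule 73): 01010010001
Gen 5 (rule 62): 11111111011
Gen 6 (rule 89): 10000001011
Gen 7 (rule 73): 00111100011
Gen 8 (rule 62): 01100010110
Gen 9 (rule 89): 01111000111
Gen 10 (rule 73): 01001010101

Answer: 2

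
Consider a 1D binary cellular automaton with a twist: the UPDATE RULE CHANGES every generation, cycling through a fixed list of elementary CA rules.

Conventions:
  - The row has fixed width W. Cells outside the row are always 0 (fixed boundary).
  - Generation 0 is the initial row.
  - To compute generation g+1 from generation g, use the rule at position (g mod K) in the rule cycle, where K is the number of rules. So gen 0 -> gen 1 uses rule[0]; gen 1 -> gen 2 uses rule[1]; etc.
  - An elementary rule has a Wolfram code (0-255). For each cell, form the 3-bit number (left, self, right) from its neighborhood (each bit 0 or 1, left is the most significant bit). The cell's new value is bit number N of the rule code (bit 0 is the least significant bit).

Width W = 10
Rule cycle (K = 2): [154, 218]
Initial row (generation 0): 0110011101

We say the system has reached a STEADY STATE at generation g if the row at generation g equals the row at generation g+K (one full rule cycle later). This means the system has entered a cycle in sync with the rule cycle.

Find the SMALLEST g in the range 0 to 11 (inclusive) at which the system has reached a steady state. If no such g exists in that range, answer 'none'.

Gen 0: 0110011101
Gen 1 (rule 154): 1101111000
Gen 2 (rule 218): 1101111100
Gen 3 (rule 154): 1001111010
Gen 4 (rule 218): 0111111001
Gen 5 (rule 154): 1111110110
Gen 6 (rule 218): 1111110111
Gen 7 (rule 154): 1111100110
Gen 8 (rule 218): 1111111111
Gen 9 (rule 154): 1111111110
Gen 10 (rule 218): 1111111111
Gen 11 (rule 154): 1111111110
Gen 12 (rule 218): 1111111111
Gen 13 (rule 154): 1111111110

Answer: 8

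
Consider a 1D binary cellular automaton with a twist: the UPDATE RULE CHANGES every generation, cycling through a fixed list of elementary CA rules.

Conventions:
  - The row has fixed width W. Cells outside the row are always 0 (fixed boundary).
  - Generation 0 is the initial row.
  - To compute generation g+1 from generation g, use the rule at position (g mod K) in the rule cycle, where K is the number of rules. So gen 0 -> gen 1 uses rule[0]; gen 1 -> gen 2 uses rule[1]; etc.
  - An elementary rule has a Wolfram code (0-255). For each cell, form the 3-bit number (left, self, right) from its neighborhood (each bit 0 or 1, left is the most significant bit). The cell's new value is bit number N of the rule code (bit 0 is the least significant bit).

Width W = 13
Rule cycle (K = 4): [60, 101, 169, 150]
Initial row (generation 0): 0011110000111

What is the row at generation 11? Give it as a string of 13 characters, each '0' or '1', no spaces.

Answer: 0010011001000

Derivation:
Gen 0: 0011110000111
Gen 1 (rule 60): 0010001000100
Gen 2 (rule 101): 1010101010101
Gen 3 (rule 169): 0101010101010
Gen 4 (rule 150): 1101010101011
Gen 5 (rule 60): 1011111111110
Gen 6 (rule 101): 1100000000010
Gen 7 (rule 169): 1001111111000
Gen 8 (rule 150): 1110111110100
Gen 9 (rule 60): 1001100001110
Gen 10 (rule 101): 1000101100010
Gen 11 (rule 169): 0010011001000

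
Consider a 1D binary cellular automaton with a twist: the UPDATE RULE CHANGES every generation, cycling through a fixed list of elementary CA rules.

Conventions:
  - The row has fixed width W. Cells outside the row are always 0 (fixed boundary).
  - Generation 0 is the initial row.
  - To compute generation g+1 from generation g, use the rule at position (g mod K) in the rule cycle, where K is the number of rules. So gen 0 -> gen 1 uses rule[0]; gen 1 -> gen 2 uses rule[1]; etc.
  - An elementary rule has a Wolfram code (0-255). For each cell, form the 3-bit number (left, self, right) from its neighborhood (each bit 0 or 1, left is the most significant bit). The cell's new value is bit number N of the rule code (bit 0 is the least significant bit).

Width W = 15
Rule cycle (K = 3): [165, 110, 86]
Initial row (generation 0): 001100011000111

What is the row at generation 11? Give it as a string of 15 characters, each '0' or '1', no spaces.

Answer: 011111110011111

Derivation:
Gen 0: 001100011000111
Gen 1 (rule 165): 100001000010010
Gen 2 (rule 110): 100011000110110
Gen 3 (rule 86): 110101101010011
Gen 4 (rule 165): 001110011110000
Gen 5 (rule 110): 011010110010000
Gen 6 (rule 86): 101010011111000
Gen 7 (rule 165): 111110001110011
Gen 8 (rule 110): 100010011010111
Gen 9 (rule 86): 110111101010001
Gen 10 (rule 165): 001011011110101
Gen 11 (rule 110): 011111110011111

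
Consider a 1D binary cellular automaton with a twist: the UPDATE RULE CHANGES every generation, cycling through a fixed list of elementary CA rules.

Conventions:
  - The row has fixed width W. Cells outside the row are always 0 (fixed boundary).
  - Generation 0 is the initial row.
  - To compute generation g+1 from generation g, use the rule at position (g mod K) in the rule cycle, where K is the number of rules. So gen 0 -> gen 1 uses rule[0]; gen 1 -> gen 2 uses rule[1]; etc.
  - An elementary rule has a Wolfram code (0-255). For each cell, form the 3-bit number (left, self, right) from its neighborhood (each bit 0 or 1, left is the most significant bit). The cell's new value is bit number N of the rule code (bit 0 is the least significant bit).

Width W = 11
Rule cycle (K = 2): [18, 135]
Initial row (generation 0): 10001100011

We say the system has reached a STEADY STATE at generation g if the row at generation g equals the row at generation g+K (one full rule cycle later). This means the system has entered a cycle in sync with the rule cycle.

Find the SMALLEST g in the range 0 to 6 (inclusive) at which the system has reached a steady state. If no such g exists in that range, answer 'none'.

Gen 0: 10001100011
Gen 1 (rule 18): 01010010100
Gen 2 (rule 135): 11010110101
Gen 3 (rule 18): 00000000000
Gen 4 (rule 135): 11111111111
Gen 5 (rule 18): 00000000000
Gen 6 (rule 135): 11111111111
Gen 7 (rule 18): 00000000000
Gen 8 (rule 135): 11111111111

Answer: 3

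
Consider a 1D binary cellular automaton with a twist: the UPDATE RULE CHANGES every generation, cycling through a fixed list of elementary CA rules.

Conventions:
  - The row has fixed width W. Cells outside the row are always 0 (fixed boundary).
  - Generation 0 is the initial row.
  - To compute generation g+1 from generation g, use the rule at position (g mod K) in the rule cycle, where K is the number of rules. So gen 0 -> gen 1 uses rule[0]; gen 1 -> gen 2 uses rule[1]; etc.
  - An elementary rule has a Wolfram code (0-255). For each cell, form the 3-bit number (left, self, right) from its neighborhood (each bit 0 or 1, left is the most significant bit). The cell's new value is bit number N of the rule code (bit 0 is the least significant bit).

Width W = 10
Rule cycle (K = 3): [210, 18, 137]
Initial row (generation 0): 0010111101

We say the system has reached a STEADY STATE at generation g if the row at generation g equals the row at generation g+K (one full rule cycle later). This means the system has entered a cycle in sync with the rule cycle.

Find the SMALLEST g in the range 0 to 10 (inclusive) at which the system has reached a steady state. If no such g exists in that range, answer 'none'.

Gen 0: 0010111101
Gen 1 (rule 210): 0100011100
Gen 2 (rule 18): 1010100010
Gen 3 (rule 137): 0000001000
Gen 4 (rule 210): 0000010100
Gen 5 (rule 18): 0000100010
Gen 6 (rule 137): 1110001000
Gen 7 (rule 210): 0111010100
Gen 8 (rule 18): 1000000010
Gen 9 (rule 137): 0011111000
Gen 10 (rule 210): 0101111100
Gen 11 (rule 18): 1000000010
Gen 12 (rule 137): 0011111000
Gen 13 (rule 210): 0101111100

Answer: 8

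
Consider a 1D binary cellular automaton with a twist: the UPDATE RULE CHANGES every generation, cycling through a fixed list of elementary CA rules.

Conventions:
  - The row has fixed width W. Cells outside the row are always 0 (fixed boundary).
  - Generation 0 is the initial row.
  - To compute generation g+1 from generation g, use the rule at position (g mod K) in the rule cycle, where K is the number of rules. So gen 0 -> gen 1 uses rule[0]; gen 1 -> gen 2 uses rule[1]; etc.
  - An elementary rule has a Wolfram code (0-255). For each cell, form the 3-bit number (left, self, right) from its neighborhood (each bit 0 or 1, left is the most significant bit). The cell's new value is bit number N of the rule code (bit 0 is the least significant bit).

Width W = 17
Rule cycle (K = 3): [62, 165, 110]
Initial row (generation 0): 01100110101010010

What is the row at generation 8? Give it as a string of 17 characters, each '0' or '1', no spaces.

Answer: 00011100011100011

Derivation:
Gen 0: 01100110101010010
Gen 1 (rule 62): 11011101111111111
Gen 2 (rule 165): 00101010111111110
Gen 3 (rule 110): 01111111100000010
Gen 4 (rule 62): 11000000010000111
Gen 5 (rule 165): 00011111010110010
Gen 6 (rule 110): 00110001111110110
Gen 7 (rule 62): 01101011000001101
Gen 8 (rule 165): 00011100011100011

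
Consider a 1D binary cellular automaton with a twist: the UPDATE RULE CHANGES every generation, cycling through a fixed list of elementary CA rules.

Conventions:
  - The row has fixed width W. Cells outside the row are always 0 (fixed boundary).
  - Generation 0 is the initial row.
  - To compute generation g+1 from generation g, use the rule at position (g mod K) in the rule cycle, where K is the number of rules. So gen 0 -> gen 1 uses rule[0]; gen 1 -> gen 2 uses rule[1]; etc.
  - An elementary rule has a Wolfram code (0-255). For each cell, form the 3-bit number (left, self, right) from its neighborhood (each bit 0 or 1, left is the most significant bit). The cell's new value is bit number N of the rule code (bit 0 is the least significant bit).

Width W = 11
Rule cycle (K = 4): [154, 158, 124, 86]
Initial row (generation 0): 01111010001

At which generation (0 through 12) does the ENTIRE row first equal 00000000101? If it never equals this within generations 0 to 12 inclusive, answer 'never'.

Gen 0: 01111010001
Gen 1 (rule 154): 11110001010
Gen 2 (rule 158): 11101011011
Gen 3 (rule 124): 10111111111
Gen 4 (rule 86): 10000000001
Gen 5 (rule 154): 01000000010
Gen 6 (rule 158): 11100000111
Gen 7 (rule 124): 10110000101
Gen 8 (rule 86): 10011001101
Gen 9 (rule 154): 01110111000
Gen 10 (rule 158): 11100110100
Gen 11 (rule 124): 10110111110
Gen 12 (rule 86): 10010000011

Answer: never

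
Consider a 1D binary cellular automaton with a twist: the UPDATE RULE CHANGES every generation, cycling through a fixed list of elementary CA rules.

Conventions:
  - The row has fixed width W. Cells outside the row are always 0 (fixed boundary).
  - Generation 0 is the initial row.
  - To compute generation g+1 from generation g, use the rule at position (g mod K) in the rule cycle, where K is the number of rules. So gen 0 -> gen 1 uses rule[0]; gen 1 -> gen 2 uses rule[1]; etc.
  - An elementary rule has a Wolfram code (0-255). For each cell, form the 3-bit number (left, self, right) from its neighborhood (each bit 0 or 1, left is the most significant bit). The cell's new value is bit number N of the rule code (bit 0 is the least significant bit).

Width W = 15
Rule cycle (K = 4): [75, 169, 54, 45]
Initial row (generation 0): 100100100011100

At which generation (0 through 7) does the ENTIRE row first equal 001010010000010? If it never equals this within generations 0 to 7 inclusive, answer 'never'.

Answer: never

Derivation:
Gen 0: 100100100011100
Gen 1 (rule 75): 001001001110101
Gen 2 (rule 169): 100000001101010
Gen 3 (rule 54): 110000010011111
Gen 4 (rule 45): 100111010010000
Gen 5 (rule 75): 001101000100111
Gen 6 (rule 169): 101010010000110
Gen 7 (rule 54): 111111111001001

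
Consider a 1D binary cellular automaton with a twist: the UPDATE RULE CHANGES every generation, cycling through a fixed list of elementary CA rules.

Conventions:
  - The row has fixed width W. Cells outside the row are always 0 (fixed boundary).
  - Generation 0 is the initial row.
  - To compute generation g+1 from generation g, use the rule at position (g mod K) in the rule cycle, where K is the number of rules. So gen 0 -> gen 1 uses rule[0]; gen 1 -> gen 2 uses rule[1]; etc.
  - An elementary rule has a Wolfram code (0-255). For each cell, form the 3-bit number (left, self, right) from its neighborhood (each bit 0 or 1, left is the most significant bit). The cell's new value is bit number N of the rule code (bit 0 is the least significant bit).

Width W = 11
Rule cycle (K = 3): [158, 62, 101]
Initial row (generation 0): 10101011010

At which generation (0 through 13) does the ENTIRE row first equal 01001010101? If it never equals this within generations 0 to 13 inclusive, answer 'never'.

Gen 0: 10101011010
Gen 1 (rule 158): 10101010011
Gen 2 (rule 62): 11111111110
Gen 3 (rule 101): 00000000010
Gen 4 (rule 158): 00000000111
Gen 5 (rule 62): 00000001100
Gen 6 (rule 101): 11111100101
Gen 7 (rule 158): 11111011101
Gen 8 (rule 62): 10000110011
Gen 9 (rule 101): 10110010001
Gen 10 (rule 158): 10101111011
Gen 11 (rule 62): 11111000110
Gen 12 (rule 101): 00001010010
Gen 13 (rule 158): 00011011111

Answer: never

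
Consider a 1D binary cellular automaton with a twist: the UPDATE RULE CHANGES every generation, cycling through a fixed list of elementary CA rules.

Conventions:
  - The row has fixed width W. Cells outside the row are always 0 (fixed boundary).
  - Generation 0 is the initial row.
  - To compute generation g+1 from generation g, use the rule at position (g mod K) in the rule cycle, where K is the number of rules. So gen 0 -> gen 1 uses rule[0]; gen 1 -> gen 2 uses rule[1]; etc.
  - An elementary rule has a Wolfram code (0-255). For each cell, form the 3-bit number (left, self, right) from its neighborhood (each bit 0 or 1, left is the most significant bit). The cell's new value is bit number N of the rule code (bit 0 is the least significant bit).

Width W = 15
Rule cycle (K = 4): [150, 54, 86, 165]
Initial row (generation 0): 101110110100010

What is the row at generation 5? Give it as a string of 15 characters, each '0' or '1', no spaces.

Gen 0: 101110110100010
Gen 1 (rule 150): 100100000110111
Gen 2 (rule 54): 111110001001000
Gen 3 (rule 86): 000011011111100
Gen 4 (rule 165): 111000101111001
Gen 5 (rule 150): 010101100110111

Answer: 010101100110111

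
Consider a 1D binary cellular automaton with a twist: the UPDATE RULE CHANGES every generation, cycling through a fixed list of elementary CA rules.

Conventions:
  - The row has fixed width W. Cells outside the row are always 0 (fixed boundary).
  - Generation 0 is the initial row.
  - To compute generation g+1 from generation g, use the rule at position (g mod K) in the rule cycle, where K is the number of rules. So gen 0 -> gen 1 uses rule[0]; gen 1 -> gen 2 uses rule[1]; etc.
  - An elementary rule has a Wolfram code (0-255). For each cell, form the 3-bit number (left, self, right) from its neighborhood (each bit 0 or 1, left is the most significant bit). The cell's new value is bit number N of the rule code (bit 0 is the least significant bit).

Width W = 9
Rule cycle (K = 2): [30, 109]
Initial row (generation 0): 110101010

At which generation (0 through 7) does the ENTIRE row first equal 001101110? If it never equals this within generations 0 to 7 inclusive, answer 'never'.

Answer: never

Derivation:
Gen 0: 110101010
Gen 1 (rule 30): 100101011
Gen 2 (rule 109): 100111111
Gen 3 (rule 30): 111100000
Gen 4 (rule 109): 100101111
Gen 5 (rule 30): 111101000
Gen 6 (rule 109): 100111011
Gen 7 (rule 30): 111100010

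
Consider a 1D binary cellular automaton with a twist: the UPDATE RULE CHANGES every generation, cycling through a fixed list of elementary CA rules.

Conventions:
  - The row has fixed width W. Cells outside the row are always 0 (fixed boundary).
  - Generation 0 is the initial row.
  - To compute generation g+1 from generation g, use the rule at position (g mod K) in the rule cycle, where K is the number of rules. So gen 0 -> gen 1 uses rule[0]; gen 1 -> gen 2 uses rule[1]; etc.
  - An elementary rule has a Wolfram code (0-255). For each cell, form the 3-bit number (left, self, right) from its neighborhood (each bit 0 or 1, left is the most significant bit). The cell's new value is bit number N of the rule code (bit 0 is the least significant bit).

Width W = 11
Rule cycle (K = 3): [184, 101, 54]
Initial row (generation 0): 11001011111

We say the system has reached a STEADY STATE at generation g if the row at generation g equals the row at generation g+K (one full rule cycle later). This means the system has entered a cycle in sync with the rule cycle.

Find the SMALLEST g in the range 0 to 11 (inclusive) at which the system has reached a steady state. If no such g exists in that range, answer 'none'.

Gen 0: 11001011111
Gen 1 (rule 184): 10100111110
Gen 2 (rule 101): 11100000010
Gen 3 (rule 54): 00010000111
Gen 4 (rule 184): 00001000110
Gen 5 (rule 101): 11101010010
Gen 6 (rule 54): 00011111111
Gen 7 (rule 184): 00011111110
Gen 8 (rule 101): 11000000010
Gen 9 (rule 54): 00100000111
Gen 10 (rule 184): 00010000110
Gen 11 (rule 101): 11010110010
Gen 12 (rule 54): 00111001111
Gen 13 (rule 184): 00110101110
Gen 14 (rule 101): 10011110010

Answer: none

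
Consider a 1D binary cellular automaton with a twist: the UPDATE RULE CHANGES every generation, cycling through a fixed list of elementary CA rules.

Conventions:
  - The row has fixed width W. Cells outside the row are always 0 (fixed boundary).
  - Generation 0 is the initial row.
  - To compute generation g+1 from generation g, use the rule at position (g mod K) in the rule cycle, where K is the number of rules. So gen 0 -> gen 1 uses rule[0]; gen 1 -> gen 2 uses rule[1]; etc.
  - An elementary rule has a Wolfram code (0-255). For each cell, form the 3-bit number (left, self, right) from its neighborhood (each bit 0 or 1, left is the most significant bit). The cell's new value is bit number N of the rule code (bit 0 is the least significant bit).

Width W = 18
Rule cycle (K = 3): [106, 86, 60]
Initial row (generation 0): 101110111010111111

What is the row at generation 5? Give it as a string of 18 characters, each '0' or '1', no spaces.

Gen 0: 101110111010111111
Gen 1 (rule 106): 011011101101100001
Gen 2 (rule 86): 101000100100110011
Gen 3 (rule 60): 111100110110101010
Gen 4 (rule 106): 100101111111010100
Gen 5 (rule 86): 111100000001010110

Answer: 111100000001010110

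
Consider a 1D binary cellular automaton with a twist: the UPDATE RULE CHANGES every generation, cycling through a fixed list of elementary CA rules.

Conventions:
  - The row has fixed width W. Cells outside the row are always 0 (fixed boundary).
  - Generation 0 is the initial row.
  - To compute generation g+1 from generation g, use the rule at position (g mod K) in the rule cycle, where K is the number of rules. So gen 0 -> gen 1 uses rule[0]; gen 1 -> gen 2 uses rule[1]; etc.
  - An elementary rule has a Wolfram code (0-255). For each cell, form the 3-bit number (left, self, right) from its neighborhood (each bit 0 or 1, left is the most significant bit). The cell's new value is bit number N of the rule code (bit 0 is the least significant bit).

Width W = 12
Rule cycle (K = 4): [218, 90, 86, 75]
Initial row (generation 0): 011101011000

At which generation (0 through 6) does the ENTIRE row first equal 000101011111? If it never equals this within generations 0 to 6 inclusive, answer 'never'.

Answer: 5

Derivation:
Gen 0: 011101011000
Gen 1 (rule 218): 111100011100
Gen 2 (rule 90): 100110110110
Gen 3 (rule 86): 111010010011
Gen 4 (rule 75): 101000100111
Gen 5 (rule 218): 000101011111
Gen 6 (rule 90): 001000010001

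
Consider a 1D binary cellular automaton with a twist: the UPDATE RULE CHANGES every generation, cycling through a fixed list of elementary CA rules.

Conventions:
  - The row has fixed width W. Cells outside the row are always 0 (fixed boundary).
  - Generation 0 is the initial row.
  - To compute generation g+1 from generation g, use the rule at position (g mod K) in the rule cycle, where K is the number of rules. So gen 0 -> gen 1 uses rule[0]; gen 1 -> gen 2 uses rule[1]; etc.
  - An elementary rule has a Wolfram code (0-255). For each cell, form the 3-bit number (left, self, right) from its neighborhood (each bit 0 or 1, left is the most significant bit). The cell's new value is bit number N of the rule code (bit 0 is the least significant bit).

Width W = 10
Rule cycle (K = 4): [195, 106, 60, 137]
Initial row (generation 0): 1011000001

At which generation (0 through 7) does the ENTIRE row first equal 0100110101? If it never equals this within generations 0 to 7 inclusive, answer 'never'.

Answer: never

Derivation:
Gen 0: 1011000001
Gen 1 (rule 195): 0001011110
Gen 2 (rule 106): 0010110010
Gen 3 (rule 60): 0011101011
Gen 4 (rule 137): 1011000010
Gen 5 (rule 195): 0001011100
Gen 6 (rule 106): 0010110100
Gen 7 (rule 60): 0011101110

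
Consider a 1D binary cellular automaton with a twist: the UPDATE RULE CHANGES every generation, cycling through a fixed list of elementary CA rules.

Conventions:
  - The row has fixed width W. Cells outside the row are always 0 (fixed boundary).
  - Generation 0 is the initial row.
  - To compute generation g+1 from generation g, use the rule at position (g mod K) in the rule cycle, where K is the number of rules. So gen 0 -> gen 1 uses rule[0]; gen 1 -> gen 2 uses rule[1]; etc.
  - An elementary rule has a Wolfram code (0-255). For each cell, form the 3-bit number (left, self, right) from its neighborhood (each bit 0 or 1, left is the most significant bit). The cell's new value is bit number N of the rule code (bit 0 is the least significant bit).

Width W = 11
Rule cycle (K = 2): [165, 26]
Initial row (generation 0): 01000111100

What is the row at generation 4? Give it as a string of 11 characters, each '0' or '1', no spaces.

Answer: 00011000100

Derivation:
Gen 0: 01000111100
Gen 1 (rule 165): 01010011001
Gen 2 (rule 26): 10001110110
Gen 3 (rule 165): 10100101000
Gen 4 (rule 26): 00011000100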